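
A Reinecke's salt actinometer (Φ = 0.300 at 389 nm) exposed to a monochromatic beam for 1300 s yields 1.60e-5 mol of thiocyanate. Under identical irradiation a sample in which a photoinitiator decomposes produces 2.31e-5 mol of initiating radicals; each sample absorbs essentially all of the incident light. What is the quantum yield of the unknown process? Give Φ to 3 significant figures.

Photons absorbed by the actinometer: 1.60e-5 / 0.300 = 5.333e-5 mol.
Φ(unknown) = 2.31e-5 / 5.333e-5 = 0.433.

Φ = 0.433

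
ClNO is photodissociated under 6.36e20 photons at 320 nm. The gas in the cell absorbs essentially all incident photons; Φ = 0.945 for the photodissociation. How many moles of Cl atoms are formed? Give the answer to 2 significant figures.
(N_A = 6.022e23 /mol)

0.0010 mol

Moles of photons: 6.36e20 / 6.022e23 = 0.001056 mol.
Product: Φ × n_abs = 0.945 × 0.001056 = 9.979e-4 mol.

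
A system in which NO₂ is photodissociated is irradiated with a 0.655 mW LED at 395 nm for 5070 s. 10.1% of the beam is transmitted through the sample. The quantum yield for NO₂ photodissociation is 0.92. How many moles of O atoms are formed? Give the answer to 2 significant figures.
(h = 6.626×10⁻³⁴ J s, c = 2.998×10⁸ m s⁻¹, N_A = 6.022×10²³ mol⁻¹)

Photon energy at 395 nm: hc/λ = (6.626×10⁻³⁴)(2.998×10⁸)/(395×10⁻⁹) = 5.029×10⁻¹⁹ J.
Energy delivered: (0.655 mW)(5070 s) = 3.321 J.
Photons incident: 3.321 / 5.029×10⁻¹⁹ = 6.604×10¹⁸, i.e. 6.604×10¹⁸/6.022×10²³ = 1.097×10⁻⁵ mol.
Fraction absorbed: 1 − 10.1/100 = 0.8990.
Photons absorbed: 0.8990 × 1.097×10⁻⁵ = 9.862×10⁻⁶ mol.
Product: Φ × n_abs = 0.92 × 9.862×10⁻⁶ = 9.073×10⁻⁶ mol.

9.1×10⁻⁶ mol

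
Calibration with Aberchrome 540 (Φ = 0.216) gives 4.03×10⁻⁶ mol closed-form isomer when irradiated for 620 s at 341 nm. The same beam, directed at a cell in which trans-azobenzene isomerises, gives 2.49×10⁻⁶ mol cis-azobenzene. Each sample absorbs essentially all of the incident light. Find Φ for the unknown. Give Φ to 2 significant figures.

Φ = 0.13

Photons absorbed by the actinometer: 4.03×10⁻⁶ / 0.216 = 1.866×10⁻⁵ mol.
Φ(unknown) = 2.49×10⁻⁶ / 1.866×10⁻⁵ = 0.13.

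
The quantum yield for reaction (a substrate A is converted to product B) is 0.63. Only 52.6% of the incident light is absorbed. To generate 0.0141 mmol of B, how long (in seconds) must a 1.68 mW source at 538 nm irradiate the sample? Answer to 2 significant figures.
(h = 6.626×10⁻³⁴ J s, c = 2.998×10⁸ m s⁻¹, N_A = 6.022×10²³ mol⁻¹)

t ≈ 5600 s

Product: 0.0141 mmol = 1.41×10⁻⁵ mol.
Photons that must be absorbed: 1.41×10⁻⁵ / 0.63 = 2.238×10⁻⁵ mol.
Incident photons needed: 2.238×10⁻⁵ / 0.526 = 4.255×10⁻⁵ mol.
Photon energy: hc/λ = 3.692×10⁻¹⁹ J; per mole, 2.223×10⁵ J mol⁻¹.
Energy required: 4.255×10⁻⁵ × 2.223×10⁵ = 9.459 J.
Time: 9.459 J / 0.00168 W = 5600 s.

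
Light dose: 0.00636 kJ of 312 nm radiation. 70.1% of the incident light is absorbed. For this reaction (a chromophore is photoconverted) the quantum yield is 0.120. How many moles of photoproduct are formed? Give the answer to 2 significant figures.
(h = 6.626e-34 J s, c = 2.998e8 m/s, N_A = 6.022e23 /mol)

Photon energy at 312 nm: hc/λ = (6.626e-34)(2.998e8)/(312e-9) = 6.367e-19 J.
Incident energy: 0.00636 kJ = 6.36 J.
Photons incident: 6.36 / 6.367e-19 = 9.989e18, i.e. 9.989e18/6.022e23 = 1.659e-5 mol.
Photons absorbed: 0.701 × 1.659e-5 = 1.163e-5 mol.
Product: Φ × n_abs = 0.120 × 1.163e-5 = 1.396e-6 mol.

1.4e-6 mol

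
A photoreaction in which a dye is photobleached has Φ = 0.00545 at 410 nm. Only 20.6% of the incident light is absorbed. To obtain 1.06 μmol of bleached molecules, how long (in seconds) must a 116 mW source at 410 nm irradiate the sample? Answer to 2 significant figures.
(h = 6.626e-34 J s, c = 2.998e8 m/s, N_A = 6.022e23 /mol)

Product: 1.06 μmol = 1.06e-6 mol.
Photons that must be absorbed: 1.06e-6 / 0.00545 = 1.945e-4 mol.
Incident photons needed: 1.945e-4 / 0.206 = 9.442e-4 mol.
Photon energy: hc/λ = 4.845e-19 J; per mole, 2.918e5 J mol⁻¹.
Energy required: 9.442e-4 × 2.918e5 = 275.5 J.
Time: 275.5 J / 0.116 W = 2400 s.

t ≈ 2400 s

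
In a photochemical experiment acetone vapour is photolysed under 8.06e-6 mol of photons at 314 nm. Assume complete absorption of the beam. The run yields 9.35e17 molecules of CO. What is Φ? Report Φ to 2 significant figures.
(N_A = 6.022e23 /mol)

Product: 9.35e17 / 6.022e23 = 1.553e-6 mol.
Φ = 1.553e-6 mol / 8.06e-6 mol photons = 0.19.

Φ = 0.19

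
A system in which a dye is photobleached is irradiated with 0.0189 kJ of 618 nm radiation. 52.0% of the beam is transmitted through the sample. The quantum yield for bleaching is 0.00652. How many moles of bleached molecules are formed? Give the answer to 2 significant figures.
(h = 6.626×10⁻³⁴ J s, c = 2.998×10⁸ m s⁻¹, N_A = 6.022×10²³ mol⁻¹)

3.1×10⁻⁷ mol

Photon energy at 618 nm: hc/λ = (6.626×10⁻³⁴)(2.998×10⁸)/(618×10⁻⁹) = 3.214×10⁻¹⁹ J.
Incident energy: 0.0189 kJ = 18.9 J.
Photons incident: 18.9 / 3.214×10⁻¹⁹ = 5.881×10¹⁹, i.e. 5.881×10¹⁹/6.022×10²³ = 9.766×10⁻⁵ mol.
Fraction absorbed: 1 − 52.0/100 = 0.4800.
Photons absorbed: 0.4800 × 9.766×10⁻⁵ = 4.688×10⁻⁵ mol.
Product: Φ × n_abs = 0.00652 × 4.688×10⁻⁵ = 3.057×10⁻⁷ mol.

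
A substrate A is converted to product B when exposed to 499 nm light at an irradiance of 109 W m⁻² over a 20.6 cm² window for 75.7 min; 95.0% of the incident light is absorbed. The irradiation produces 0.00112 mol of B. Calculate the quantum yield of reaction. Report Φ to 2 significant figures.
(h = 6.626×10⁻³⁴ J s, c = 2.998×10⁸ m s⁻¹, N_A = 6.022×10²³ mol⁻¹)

Φ = 0.28

Photon energy at 499 nm: hc/λ = (6.626×10⁻³⁴)(2.998×10⁸)/(499×10⁻⁹) = 3.981×10⁻¹⁹ J.
Energy delivered: (109 W m⁻²)(20.6×10⁻⁴ m²)(4542 s) = 1020 J.
Photons incident: 1020 / 3.981×10⁻¹⁹ = 2.562×10²¹, i.e. 2.562×10²¹/6.022×10²³ = 0.004254 mol.
Photons absorbed: 0.950 × 0.004254 = 0.004041 mol.
Φ = 0.00112 mol / 0.004041 mol photons = 0.28.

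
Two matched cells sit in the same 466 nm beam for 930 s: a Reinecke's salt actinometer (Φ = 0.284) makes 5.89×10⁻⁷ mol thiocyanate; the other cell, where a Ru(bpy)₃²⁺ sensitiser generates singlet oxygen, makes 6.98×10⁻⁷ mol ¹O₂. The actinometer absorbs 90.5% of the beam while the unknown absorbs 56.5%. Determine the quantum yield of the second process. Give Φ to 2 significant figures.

Φ = 0.54

Photons absorbed by the actinometer: 5.89×10⁻⁷ / 0.284 = 2.074×10⁻⁶ mol.
Incident flux: 2.074×10⁻⁶ / 0.905 = 2.292×10⁻⁶ einstein.
Absorbed by unknown: 0.565 × 2.292×10⁻⁶ = 1.295×10⁻⁶ mol.
Φ(unknown) = 6.98×10⁻⁷ / 1.295×10⁻⁶ = 0.54.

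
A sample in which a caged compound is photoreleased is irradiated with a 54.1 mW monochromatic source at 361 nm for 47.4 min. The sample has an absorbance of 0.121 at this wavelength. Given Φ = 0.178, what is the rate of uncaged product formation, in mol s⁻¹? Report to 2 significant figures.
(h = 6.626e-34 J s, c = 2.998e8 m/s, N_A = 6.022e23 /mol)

Photon energy at 361 nm: hc/λ = (6.626e-34)(2.998e8)/(361e-9) = 5.503e-19 J.
Energy delivered: (54.1 mW)(2844 s) = 153.9 J.
Photons incident: 153.9 / 5.503e-19 = 2.797e20, i.e. 2.797e20/6.022e23 = 4.645e-4 mol.
Fraction absorbed: 1 − 10^(−0.121) = 0.2432.
Photons absorbed: 0.2432 × 4.645e-4 = 1.130e-4 mol.
Product formed: 0.178 × 1.130e-4 = 2.011e-5 mol.
Rate: 2.011e-5 / 2844 s = 7.1e-9 mol s⁻¹.

7.1e-9 mol s⁻¹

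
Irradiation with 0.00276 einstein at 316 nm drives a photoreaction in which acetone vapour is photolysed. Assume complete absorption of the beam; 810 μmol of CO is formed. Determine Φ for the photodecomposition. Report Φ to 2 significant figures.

Φ = 0.29

Product: 810 μmol = 8.10e-4 mol.
Φ = 8.10e-4 mol / 0.00276 mol photons = 0.29.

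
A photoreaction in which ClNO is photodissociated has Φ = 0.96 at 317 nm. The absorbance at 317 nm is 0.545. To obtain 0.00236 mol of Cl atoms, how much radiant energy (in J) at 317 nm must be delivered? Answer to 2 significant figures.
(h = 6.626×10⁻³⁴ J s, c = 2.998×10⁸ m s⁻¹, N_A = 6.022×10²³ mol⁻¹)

1300 J

Photons that must be absorbed: 0.00236 / 0.96 = 0.002458 mol.
Fraction absorbed: 1 − 10^(−0.545) = 0.7149.
Incident photons needed: 0.002458 / 0.7149 = 0.003438 mol.
Photon energy: hc/λ = 6.266×10⁻¹⁹ J; per mole, 3.773×10⁵ J mol⁻¹.
Energy required: 0.003438 × 3.773×10⁵ = 1300 J.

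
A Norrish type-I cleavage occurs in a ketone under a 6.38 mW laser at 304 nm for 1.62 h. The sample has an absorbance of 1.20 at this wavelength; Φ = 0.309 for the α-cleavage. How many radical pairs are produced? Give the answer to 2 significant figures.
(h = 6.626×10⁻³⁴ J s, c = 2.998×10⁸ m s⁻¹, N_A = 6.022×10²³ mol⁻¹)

1.6×10¹⁹ radical pairs

Photon energy at 304 nm: hc/λ = (6.626×10⁻³⁴)(2.998×10⁸)/(304×10⁻⁹) = 6.534×10⁻¹⁹ J.
Energy delivered: (6.38 mW)(5832 s) = 37.21 J.
Photons incident: 37.21 / 6.534×10⁻¹⁹ = 5.695×10¹⁹, i.e. 5.695×10¹⁹/6.022×10²³ = 9.457×10⁻⁵ mol.
Fraction absorbed: 1 − 10^(−1.20) = 0.9369.
Photons absorbed: 0.9369 × 9.457×10⁻⁵ = 8.860×10⁻⁵ mol.
Product: Φ × n_abs = 0.309 × 8.860×10⁻⁵ = 2.738×10⁻⁵ mol.
As a count: 2.738×10⁻⁵ × 6.022×10²³ = 1.6×10¹⁹.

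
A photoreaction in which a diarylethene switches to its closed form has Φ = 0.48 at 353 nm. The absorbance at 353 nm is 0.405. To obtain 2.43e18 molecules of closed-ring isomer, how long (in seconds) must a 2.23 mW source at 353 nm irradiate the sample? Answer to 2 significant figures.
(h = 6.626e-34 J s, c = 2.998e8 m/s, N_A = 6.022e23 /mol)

Product: 2.43e18 / 6.022e23 = 4.035e-6 mol.
Photons that must be absorbed: 4.035e-6 / 0.48 = 8.406e-6 mol.
Fraction absorbed: 1 − 10^(−0.405) = 0.6064.
Incident photons needed: 8.406e-6 / 0.6064 = 1.386e-5 mol.
Photon energy: hc/λ = 5.627e-19 J; per mole, 3.389e5 J mol⁻¹.
Energy required: 1.386e-5 × 3.389e5 = 4.697 J.
Time: 4.697 J / 0.00223 W = 2100 s.

t ≈ 2100 s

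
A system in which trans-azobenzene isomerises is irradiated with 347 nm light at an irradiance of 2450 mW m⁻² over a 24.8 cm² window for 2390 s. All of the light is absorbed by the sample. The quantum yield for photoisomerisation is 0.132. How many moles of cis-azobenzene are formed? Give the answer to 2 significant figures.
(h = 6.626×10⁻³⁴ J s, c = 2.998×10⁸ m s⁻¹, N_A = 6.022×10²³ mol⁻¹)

5.6×10⁻⁶ mol

Photon energy at 347 nm: hc/λ = (6.626×10⁻³⁴)(2.998×10⁸)/(347×10⁻⁹) = 5.725×10⁻¹⁹ J.
Energy delivered: (2450 mW m⁻²)(24.8×10⁻⁴ m²)(2390 s) = 14.52 J.
Photons incident: 14.52 / 5.725×10⁻¹⁹ = 2.536×10¹⁹, i.e. 2.536×10¹⁹/6.022×10²³ = 4.211×10⁻⁵ mol.
Product: Φ × n_abs = 0.132 × 4.211×10⁻⁵ = 5.559×10⁻⁶ mol.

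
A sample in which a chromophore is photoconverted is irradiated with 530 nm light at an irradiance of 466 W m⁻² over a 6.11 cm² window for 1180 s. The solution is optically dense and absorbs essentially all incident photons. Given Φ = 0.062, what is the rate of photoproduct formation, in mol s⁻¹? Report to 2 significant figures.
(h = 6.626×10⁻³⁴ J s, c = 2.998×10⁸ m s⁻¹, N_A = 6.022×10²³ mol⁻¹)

Photon energy at 530 nm: hc/λ = (6.626×10⁻³⁴)(2.998×10⁸)/(530×10⁻⁹) = 3.748×10⁻¹⁹ J.
Energy delivered: (466 W m⁻²)(6.11×10⁻⁴ m²)(1180 s) = 336.0 J.
Photons incident: 336.0 / 3.748×10⁻¹⁹ = 8.965×10²⁰, i.e. 8.965×10²⁰/6.022×10²³ = 0.001489 mol.
Product formed: 0.062 × 0.001489 = 9.232×10⁻⁵ mol.
Rate: 9.232×10⁻⁵ / 1180 s = 7.8×10⁻⁸ mol s⁻¹.

7.8×10⁻⁸ mol s⁻¹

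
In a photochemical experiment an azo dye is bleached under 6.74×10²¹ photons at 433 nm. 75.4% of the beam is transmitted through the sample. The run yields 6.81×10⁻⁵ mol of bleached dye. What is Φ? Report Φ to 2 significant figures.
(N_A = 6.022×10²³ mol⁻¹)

Φ = 0.025

Moles of photons: 6.74×10²¹ / 6.022×10²³ = 0.01119 mol.
Fraction absorbed: 1 − 75.4/100 = 0.2460.
Photons absorbed: 0.2460 × 0.01119 = 0.002753 mol.
Φ = 6.81×10⁻⁵ mol / 0.002753 mol photons = 0.025.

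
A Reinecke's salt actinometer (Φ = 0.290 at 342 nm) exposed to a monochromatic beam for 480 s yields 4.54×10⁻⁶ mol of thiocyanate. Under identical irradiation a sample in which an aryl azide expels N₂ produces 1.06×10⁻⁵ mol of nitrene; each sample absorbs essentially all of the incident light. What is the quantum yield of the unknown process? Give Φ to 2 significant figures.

Photons absorbed by the actinometer: 4.54×10⁻⁶ / 0.290 = 1.566×10⁻⁵ mol.
Φ(unknown) = 1.06×10⁻⁵ / 1.566×10⁻⁵ = 0.68.

Φ = 0.68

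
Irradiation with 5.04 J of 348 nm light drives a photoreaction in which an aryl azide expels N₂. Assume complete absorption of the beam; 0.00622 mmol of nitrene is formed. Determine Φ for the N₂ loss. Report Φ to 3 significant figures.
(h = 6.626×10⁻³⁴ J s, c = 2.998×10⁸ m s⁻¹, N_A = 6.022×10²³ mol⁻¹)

Product: 0.00622 mmol = 6.22×10⁻⁶ mol.
Photon energy at 348 nm: hc/λ = (6.626×10⁻³⁴)(2.998×10⁸)/(348×10⁻⁹) = 5.708×10⁻¹⁹ J.
Photons incident: 5.04 / 5.708×10⁻¹⁹ = 8.830×10¹⁸, i.e. 8.830×10¹⁸/6.022×10²³ = 1.466×10⁻⁵ mol.
Φ = 6.22×10⁻⁶ mol / 1.466×10⁻⁵ mol photons = 0.424.

Φ = 0.424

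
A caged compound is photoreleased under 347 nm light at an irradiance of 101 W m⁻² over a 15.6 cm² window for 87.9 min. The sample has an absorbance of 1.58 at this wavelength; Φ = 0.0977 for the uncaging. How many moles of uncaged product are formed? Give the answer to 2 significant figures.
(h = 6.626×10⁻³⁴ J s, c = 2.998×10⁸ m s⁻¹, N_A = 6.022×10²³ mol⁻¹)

2.3×10⁻⁴ mol

Photon energy at 347 nm: hc/λ = (6.626×10⁻³⁴)(2.998×10⁸)/(347×10⁻⁹) = 5.725×10⁻¹⁹ J.
Energy delivered: (101 W m⁻²)(15.6×10⁻⁴ m²)(5274 s) = 831.0 J.
Photons incident: 831.0 / 5.725×10⁻¹⁹ = 1.452×10²¹, i.e. 1.452×10²¹/6.022×10²³ = 0.002411 mol.
Fraction absorbed: 1 − 10^(−1.58) = 0.9737.
Photons absorbed: 0.9737 × 0.002411 = 0.002348 mol.
Product: Φ × n_abs = 0.0977 × 0.002348 = 2.294×10⁻⁴ mol.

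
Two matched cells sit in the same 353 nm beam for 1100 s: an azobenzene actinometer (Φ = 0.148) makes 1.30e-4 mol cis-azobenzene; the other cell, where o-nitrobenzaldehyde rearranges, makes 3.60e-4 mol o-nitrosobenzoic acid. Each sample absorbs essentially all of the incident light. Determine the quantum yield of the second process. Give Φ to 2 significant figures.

Photons absorbed by the actinometer: 1.30e-4 / 0.148 = 8.784e-4 mol.
Φ(unknown) = 3.60e-4 / 8.784e-4 = 0.41.

Φ = 0.41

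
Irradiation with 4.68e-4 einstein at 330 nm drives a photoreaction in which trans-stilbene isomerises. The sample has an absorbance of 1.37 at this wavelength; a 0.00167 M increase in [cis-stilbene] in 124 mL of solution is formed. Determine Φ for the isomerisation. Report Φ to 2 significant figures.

Φ = 0.46

Product: (0.00167 M)(0.124 L) = 2.071e-4 mol.
Fraction absorbed: 1 − 10^(−1.37) = 0.9573.
Photons absorbed: 0.9573 × 4.68e-4 = 4.480e-4 mol.
Φ = 2.071e-4 mol / 4.480e-4 mol photons = 0.46.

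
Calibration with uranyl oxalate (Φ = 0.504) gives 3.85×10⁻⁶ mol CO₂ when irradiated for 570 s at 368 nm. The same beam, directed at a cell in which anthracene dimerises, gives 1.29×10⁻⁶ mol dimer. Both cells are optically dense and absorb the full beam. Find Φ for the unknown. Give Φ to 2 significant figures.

Photons absorbed by the actinometer: 3.85×10⁻⁶ / 0.504 = 7.639×10⁻⁶ mol.
Φ(unknown) = 1.29×10⁻⁶ / 7.639×10⁻⁶ = 0.17.

Φ = 0.17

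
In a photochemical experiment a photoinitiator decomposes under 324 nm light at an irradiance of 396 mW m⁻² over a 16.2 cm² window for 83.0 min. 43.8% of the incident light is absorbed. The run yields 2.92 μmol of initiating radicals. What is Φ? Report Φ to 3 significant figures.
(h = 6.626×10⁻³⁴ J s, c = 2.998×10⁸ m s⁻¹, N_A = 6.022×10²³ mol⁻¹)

Product: 2.92 μmol = 2.92×10⁻⁶ mol.
Photon energy at 324 nm: hc/λ = (6.626×10⁻³⁴)(2.998×10⁸)/(324×10⁻⁹) = 6.131×10⁻¹⁹ J.
Energy delivered: (396 mW m⁻²)(16.2×10⁻⁴ m²)(4980 s) = 3.195 J.
Photons incident: 3.195 / 6.131×10⁻¹⁹ = 5.211×10¹⁸, i.e. 5.211×10¹⁸/6.022×10²³ = 8.653×10⁻⁶ mol.
Photons absorbed: 0.438 × 8.653×10⁻⁶ = 3.790×10⁻⁶ mol.
Φ = 2.92×10⁻⁶ mol / 3.790×10⁻⁶ mol photons = 0.770.

Φ = 0.770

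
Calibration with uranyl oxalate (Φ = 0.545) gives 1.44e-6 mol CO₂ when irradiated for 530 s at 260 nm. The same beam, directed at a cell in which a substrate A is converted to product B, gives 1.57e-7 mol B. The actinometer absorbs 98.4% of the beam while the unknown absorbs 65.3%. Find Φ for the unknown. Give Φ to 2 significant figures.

Photons absorbed by the actinometer: 1.44e-6 / 0.545 = 2.642e-6 mol.
Incident flux: 2.642e-6 / 0.984 = 2.685e-6 einstein.
Absorbed by unknown: 0.653 × 2.685e-6 = 1.753e-6 mol.
Φ(unknown) = 1.57e-7 / 1.753e-6 = 0.090.

Φ = 0.090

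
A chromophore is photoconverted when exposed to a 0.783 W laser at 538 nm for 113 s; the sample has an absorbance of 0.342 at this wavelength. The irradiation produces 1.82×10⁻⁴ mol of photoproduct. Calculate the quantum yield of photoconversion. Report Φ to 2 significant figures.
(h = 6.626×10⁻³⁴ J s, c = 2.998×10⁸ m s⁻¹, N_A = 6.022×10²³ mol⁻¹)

Φ = 0.84

Photon energy at 538 nm: hc/λ = (6.626×10⁻³⁴)(2.998×10⁸)/(538×10⁻⁹) = 3.692×10⁻¹⁹ J.
Energy delivered: (0.783 W)(113 s) = 88.48 J.
Photons incident: 88.48 / 3.692×10⁻¹⁹ = 2.397×10²⁰, i.e. 2.397×10²⁰/6.022×10²³ = 3.980×10⁻⁴ mol.
Fraction absorbed: 1 − 10^(−0.342) = 0.5450.
Photons absorbed: 0.5450 × 3.980×10⁻⁴ = 2.169×10⁻⁴ mol.
Φ = 1.82×10⁻⁴ mol / 2.169×10⁻⁴ mol photons = 0.84.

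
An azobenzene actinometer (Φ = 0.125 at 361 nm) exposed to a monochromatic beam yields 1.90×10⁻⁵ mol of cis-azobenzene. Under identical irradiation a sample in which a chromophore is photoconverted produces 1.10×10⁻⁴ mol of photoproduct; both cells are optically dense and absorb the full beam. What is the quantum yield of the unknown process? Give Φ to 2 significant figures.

Photons absorbed by the actinometer: 1.90×10⁻⁵ / 0.125 = 1.520×10⁻⁴ mol.
Φ(unknown) = 1.10×10⁻⁴ / 1.520×10⁻⁴ = 0.72.

Φ = 0.72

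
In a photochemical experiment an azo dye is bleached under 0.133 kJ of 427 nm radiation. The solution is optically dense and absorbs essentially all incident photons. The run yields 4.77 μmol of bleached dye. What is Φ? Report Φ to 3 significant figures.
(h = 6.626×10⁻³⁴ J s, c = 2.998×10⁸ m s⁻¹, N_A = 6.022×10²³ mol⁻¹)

Φ = 0.0100

Product: 4.77 μmol = 4.77×10⁻⁶ mol.
Photon energy at 427 nm: hc/λ = (6.626×10⁻³⁴)(2.998×10⁸)/(427×10⁻⁹) = 4.652×10⁻¹⁹ J.
Incident energy: 0.133 kJ = 133 J.
Photons incident: 133 / 4.652×10⁻¹⁹ = 2.859×10²⁰, i.e. 2.859×10²⁰/6.022×10²³ = 4.748×10⁻⁴ mol.
Φ = 4.77×10⁻⁶ mol / 4.748×10⁻⁴ mol photons = 0.0100.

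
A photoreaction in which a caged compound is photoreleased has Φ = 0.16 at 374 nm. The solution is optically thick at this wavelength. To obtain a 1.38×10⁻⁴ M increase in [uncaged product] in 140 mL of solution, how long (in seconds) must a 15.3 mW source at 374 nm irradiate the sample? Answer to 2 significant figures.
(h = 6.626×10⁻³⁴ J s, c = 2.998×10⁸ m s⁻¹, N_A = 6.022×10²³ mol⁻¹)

t ≈ 2500 s

Product: (1.38×10⁻⁴ M)(0.14 L) = 1.932×10⁻⁵ mol.
Photons that must be absorbed: 1.932×10⁻⁵ / 0.16 = 1.208×10⁻⁴ mol.
Photon energy: hc/λ = 5.311×10⁻¹⁹ J; per mole, 3.198×10⁵ J mol⁻¹.
Energy required: 1.208×10⁻⁴ × 3.198×10⁵ = 38.63 J.
Time: 38.63 J / 0.0153 W = 2500 s.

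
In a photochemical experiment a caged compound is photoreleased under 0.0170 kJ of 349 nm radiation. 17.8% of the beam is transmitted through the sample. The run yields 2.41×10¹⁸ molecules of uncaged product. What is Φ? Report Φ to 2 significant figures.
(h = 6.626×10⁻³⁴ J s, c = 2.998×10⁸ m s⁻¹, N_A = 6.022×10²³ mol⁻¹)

Φ = 0.098

Product: 2.41×10¹⁸ / 6.022×10²³ = 4.002×10⁻⁶ mol.
Photon energy at 349 nm: hc/λ = (6.626×10⁻³⁴)(2.998×10⁸)/(349×10⁻⁹) = 5.692×10⁻¹⁹ J.
Incident energy: 0.0170 kJ = 17.0 J.
Photons incident: 17.0 / 5.692×10⁻¹⁹ = 2.987×10¹⁹, i.e. 2.987×10¹⁹/6.022×10²³ = 4.960×10⁻⁵ mol.
Fraction absorbed: 1 − 17.8/100 = 0.8220.
Photons absorbed: 0.8220 × 4.960×10⁻⁵ = 4.077×10⁻⁵ mol.
Φ = 4.002×10⁻⁶ mol / 4.077×10⁻⁵ mol photons = 0.098.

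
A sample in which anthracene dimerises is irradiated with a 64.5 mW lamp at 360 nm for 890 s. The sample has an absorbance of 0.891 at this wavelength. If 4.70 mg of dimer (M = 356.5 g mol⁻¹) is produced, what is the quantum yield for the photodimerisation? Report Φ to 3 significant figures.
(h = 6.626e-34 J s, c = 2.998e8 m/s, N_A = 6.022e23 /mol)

Product: 4.70 mg / 356.5 g mol⁻¹ = 1.318e-5 mol.
Photon energy at 360 nm: hc/λ = (6.626e-34)(2.998e8)/(360e-9) = 5.518e-19 J.
Energy delivered: (64.5 mW)(890 s) = 57.41 J.
Photons incident: 57.41 / 5.518e-19 = 1.040e20, i.e. 1.040e20/6.022e23 = 1.727e-4 mol.
Fraction absorbed: 1 − 10^(−0.891) = 0.8715.
Photons absorbed: 0.8715 × 1.727e-4 = 1.505e-4 mol.
Φ = 1.318e-5 mol / 1.505e-4 mol photons = 0.0876.

Φ = 0.0876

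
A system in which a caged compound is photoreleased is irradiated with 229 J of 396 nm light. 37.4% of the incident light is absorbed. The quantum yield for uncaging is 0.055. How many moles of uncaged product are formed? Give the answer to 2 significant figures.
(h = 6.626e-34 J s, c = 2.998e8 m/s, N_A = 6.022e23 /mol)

Photon energy at 396 nm: hc/λ = (6.626e-34)(2.998e8)/(396e-9) = 5.016e-19 J.
Photons incident: 229 / 5.016e-19 = 4.565e20, i.e. 4.565e20/6.022e23 = 7.581e-4 mol.
Photons absorbed: 0.374 × 7.581e-4 = 2.835e-4 mol.
Product: Φ × n_abs = 0.055 × 2.835e-4 = 1.559e-5 mol.

1.6e-5 mol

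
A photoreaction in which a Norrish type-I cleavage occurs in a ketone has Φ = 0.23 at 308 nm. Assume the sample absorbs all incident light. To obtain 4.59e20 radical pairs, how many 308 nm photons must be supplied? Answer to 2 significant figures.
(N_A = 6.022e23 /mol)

2.0e21 photons

Product: 4.59e20 / 6.022e23 = 7.622e-4 mol.
Photons that must be absorbed: 7.622e-4 / 0.23 = 0.003314 mol.
Photon count: 0.003314 × 6.022e23 = 2.0e21.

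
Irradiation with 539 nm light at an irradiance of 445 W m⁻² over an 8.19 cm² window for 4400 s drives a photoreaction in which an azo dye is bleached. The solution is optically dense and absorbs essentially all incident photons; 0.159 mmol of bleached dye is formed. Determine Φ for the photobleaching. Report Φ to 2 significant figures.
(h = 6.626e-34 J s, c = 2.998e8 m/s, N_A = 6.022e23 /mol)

Product: 0.159 mmol = 1.59e-4 mol.
Photon energy at 539 nm: hc/λ = (6.626e-34)(2.998e8)/(539e-9) = 3.685e-19 J.
Energy delivered: (445 W m⁻²)(8.19e-4 m²)(4400 s) = 1604 J.
Photons incident: 1604 / 3.685e-19 = 4.353e21, i.e. 4.353e21/6.022e23 = 0.007228 mol.
Φ = 1.59e-4 mol / 0.007228 mol photons = 0.022.

Φ = 0.022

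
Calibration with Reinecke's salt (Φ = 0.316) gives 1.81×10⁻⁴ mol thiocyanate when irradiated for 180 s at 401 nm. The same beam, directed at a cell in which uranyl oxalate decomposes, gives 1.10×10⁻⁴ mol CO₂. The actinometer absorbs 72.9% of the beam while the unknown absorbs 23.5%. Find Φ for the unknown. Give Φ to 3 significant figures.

Photons absorbed by the actinometer: 1.81×10⁻⁴ / 0.316 = 5.728×10⁻⁴ mol.
Incident flux: 5.728×10⁻⁴ / 0.729 = 7.857×10⁻⁴ einstein.
Absorbed by unknown: 0.235 × 7.857×10⁻⁴ = 1.846×10⁻⁴ mol.
Φ(unknown) = 1.10×10⁻⁴ / 1.846×10⁻⁴ = 0.596.

Φ = 0.596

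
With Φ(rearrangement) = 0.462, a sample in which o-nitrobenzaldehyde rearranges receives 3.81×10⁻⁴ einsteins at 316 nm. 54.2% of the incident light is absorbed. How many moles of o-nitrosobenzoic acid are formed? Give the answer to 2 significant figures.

Photons absorbed: 0.542 × 3.81×10⁻⁴ = 2.065×10⁻⁴ mol.
Product: Φ × n_abs = 0.462 × 2.065×10⁻⁴ = 9.540×10⁻⁵ mol.

9.5×10⁻⁵ mol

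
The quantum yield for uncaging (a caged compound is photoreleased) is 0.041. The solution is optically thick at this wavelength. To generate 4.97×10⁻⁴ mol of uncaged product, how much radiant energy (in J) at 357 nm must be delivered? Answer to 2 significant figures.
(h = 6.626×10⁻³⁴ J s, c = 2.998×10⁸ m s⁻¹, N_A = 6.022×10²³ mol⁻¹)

4100 J

Photons that must be absorbed: 4.97×10⁻⁴ / 0.041 = 0.01212 mol.
Photon energy: hc/λ = 5.564×10⁻¹⁹ J; per mole, 3.351×10⁵ J mol⁻¹.
Energy required: 0.01212 × 3.351×10⁵ = 4100 J.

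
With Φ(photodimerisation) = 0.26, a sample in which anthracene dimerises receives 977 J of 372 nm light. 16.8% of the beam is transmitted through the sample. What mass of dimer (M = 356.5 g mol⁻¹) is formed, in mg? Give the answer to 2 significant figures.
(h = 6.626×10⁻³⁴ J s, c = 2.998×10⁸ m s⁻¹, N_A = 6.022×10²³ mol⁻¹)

230 mg

Photon energy at 372 nm: hc/λ = (6.626×10⁻³⁴)(2.998×10⁸)/(372×10⁻⁹) = 5.340×10⁻¹⁹ J.
Photons incident: 977 / 5.340×10⁻¹⁹ = 1.830×10²¹, i.e. 1.830×10²¹/6.022×10²³ = 0.003039 mol.
Fraction absorbed: 1 − 16.8/100 = 0.8320.
Photons absorbed: 0.8320 × 0.003039 = 0.002528 mol.
Product: Φ × n_abs = 0.26 × 0.002528 = 6.573×10⁻⁴ mol.
Mass: 6.573×10⁻⁴ × 356.5 = 0.2343 g = 230 mg.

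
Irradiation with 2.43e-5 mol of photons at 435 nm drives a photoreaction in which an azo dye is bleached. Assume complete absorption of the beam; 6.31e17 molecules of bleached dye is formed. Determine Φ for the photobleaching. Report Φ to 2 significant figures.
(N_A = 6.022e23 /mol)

Product: 6.31e17 / 6.022e23 = 1.048e-6 mol.
Φ = 1.048e-6 mol / 2.43e-5 mol photons = 0.043.

Φ = 0.043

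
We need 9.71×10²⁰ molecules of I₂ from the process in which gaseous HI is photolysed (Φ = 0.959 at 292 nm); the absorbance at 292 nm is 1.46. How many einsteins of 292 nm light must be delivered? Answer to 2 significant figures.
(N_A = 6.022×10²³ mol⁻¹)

Product: 9.71×10²⁰ / 6.022×10²³ = 0.001612 mol.
Photons that must be absorbed: 0.001612 / 0.959 = 0.001681 mol.
Fraction absorbed: 1 − 10^(−1.46) = 0.9653.
Incident photons needed: 0.001681 / 0.9653 = 0.001741 mol.

0.0017 einstein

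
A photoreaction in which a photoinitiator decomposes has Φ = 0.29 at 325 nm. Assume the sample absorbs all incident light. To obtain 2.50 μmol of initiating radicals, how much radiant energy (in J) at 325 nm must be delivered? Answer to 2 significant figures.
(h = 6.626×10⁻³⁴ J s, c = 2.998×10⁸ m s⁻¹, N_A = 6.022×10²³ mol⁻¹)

3.2 J

Product: 2.50 μmol = 2.50×10⁻⁶ mol.
Photons that must be absorbed: 2.50×10⁻⁶ / 0.29 = 8.621×10⁻⁶ mol.
Photon energy: hc/λ = 6.112×10⁻¹⁹ J; per mole, 3.681×10⁵ J mol⁻¹.
Energy required: 8.621×10⁻⁶ × 3.681×10⁵ = 3.2 J.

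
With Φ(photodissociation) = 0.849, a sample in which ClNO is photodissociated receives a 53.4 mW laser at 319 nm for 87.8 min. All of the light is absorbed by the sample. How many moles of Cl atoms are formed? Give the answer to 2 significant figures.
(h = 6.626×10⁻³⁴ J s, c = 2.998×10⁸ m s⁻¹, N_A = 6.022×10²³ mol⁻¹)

Photon energy at 319 nm: hc/λ = (6.626×10⁻³⁴)(2.998×10⁸)/(319×10⁻⁹) = 6.227×10⁻¹⁹ J.
Energy delivered: (53.4 mW)(5268 s) = 281.3 J.
Photons incident: 281.3 / 6.227×10⁻¹⁹ = 4.517×10²⁰, i.e. 4.517×10²⁰/6.022×10²³ = 7.501×10⁻⁴ mol.
Product: Φ × n_abs = 0.849 × 7.501×10⁻⁴ = 6.368×10⁻⁴ mol.

6.4×10⁻⁴ mol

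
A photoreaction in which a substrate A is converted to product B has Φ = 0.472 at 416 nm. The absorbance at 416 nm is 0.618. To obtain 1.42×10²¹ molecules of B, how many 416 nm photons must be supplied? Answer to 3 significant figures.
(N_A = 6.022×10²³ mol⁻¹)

Product: 1.42×10²¹ / 6.022×10²³ = 0.002358 mol.
Photons that must be absorbed: 0.002358 / 0.472 = 0.004996 mol.
Fraction absorbed: 1 − 10^(−0.618) = 0.7590.
Incident photons needed: 0.004996 / 0.7590 = 0.006582 mol.
Photon count: 0.006582 × 6.022×10²³ = 3.96×10²¹.

3.96×10²¹ photons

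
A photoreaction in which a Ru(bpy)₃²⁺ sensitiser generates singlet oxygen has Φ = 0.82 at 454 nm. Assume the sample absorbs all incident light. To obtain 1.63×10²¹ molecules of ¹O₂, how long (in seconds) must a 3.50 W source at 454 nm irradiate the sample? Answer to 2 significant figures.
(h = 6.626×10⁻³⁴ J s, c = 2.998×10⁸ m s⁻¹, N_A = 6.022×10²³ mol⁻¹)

Product: 1.63×10²¹ / 6.022×10²³ = 0.002707 mol.
Photons that must be absorbed: 0.002707 / 0.82 = 0.003301 mol.
Photon energy: hc/λ = 4.375×10⁻¹⁹ J; per mole, 2.635×10⁵ J mol⁻¹.
Energy required: 0.003301 × 2.635×10⁵ = 869.8 J.
Time: 869.8 J / 3.5 W = 250 s.

t ≈ 250 s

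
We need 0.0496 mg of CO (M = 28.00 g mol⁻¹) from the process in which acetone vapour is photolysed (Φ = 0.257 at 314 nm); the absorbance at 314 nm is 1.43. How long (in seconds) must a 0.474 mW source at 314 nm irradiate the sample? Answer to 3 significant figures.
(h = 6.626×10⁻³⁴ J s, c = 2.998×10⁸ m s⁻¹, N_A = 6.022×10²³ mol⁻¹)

Product: 0.0496 mg / 28.00 g mol⁻¹ = 1.771×10⁻⁶ mol.
Photons that must be absorbed: 1.771×10⁻⁶ / 0.257 = 6.891×10⁻⁶ mol.
Fraction absorbed: 1 − 10^(−1.43) = 0.9628.
Incident photons needed: 6.891×10⁻⁶ / 0.9628 = 7.157×10⁻⁶ mol.
Photon energy: hc/λ = 6.326×10⁻¹⁹ J; per mole, 3.810×10⁵ J mol⁻¹.
Energy required: 7.157×10⁻⁶ × 3.810×10⁵ = 2.727 J.
Time: 2.727 J / 0.000474 W = 5750 s.

t ≈ 5750 s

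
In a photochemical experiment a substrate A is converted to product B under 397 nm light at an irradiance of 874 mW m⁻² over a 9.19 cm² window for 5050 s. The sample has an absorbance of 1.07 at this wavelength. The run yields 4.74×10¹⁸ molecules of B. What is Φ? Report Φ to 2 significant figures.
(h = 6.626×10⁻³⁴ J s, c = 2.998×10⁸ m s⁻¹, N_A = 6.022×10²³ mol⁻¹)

Product: 4.74×10¹⁸ / 6.022×10²³ = 7.871×10⁻⁶ mol.
Photon energy at 397 nm: hc/λ = (6.626×10⁻³⁴)(2.998×10⁸)/(397×10⁻⁹) = 5.004×10⁻¹⁹ J.
Energy delivered: (874 mW m⁻²)(9.19×10⁻⁴ m²)(5050 s) = 4.056 J.
Photons incident: 4.056 / 5.004×10⁻¹⁹ = 8.106×10¹⁸, i.e. 8.106×10¹⁸/6.022×10²³ = 1.346×10⁻⁵ mol.
Fraction absorbed: 1 − 10^(−1.07) = 0.9149.
Photons absorbed: 0.9149 × 1.346×10⁻⁵ = 1.231×10⁻⁵ mol.
Φ = 7.871×10⁻⁶ mol / 1.231×10⁻⁵ mol photons = 0.64.

Φ = 0.64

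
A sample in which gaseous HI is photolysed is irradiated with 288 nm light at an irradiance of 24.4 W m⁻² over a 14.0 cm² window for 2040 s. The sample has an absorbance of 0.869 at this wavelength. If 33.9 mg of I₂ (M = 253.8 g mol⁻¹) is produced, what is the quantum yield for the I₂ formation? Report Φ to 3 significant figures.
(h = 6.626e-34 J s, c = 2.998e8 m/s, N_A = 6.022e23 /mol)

Product: 33.9 mg / 253.8 g mol⁻¹ = 1.336e-4 mol.
Photon energy at 288 nm: hc/λ = (6.626e-34)(2.998e8)/(288e-9) = 6.897e-19 J.
Energy delivered: (24.4 W m⁻²)(14.0e-4 m²)(2040 s) = 69.69 J.
Photons incident: 69.69 / 6.897e-19 = 1.010e20, i.e. 1.010e20/6.022e23 = 1.677e-4 mol.
Fraction absorbed: 1 − 10^(−0.869) = 0.8648.
Photons absorbed: 0.8648 × 1.677e-4 = 1.450e-4 mol.
Φ = 1.336e-4 mol / 1.450e-4 mol photons = 0.921.

Φ = 0.921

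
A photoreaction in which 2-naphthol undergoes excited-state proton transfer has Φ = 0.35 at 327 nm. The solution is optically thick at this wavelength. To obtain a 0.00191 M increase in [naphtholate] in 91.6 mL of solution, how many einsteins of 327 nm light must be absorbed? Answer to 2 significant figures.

Product: (0.00191 M)(0.0916 L) = 1.750e-4 mol.
Photons that must be absorbed: 1.750e-4 / 0.35 = 5.000e-4 mol.

5.0e-4 einstein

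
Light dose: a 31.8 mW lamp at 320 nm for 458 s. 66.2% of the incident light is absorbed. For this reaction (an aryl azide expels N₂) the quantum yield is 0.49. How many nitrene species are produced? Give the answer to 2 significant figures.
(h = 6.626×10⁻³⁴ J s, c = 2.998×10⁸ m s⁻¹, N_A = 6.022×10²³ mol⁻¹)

Photon energy at 320 nm: hc/λ = (6.626×10⁻³⁴)(2.998×10⁸)/(320×10⁻⁹) = 6.208×10⁻¹⁹ J.
Energy delivered: (31.8 mW)(458 s) = 14.56 J.
Photons incident: 14.56 / 6.208×10⁻¹⁹ = 2.345×10¹⁹, i.e. 2.345×10¹⁹/6.022×10²³ = 3.894×10⁻⁵ mol.
Photons absorbed: 0.662 × 3.894×10⁻⁵ = 2.578×10⁻⁵ mol.
Product: Φ × n_abs = 0.49 × 2.578×10⁻⁵ = 1.263×10⁻⁵ mol.
As a count: 1.263×10⁻⁵ × 6.022×10²³ = 7.6×10¹⁸.

7.6×10¹⁸ species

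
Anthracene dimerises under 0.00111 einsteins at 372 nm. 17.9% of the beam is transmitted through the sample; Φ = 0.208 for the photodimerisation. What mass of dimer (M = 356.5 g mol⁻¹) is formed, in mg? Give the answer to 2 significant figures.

Fraction absorbed: 1 − 17.9/100 = 0.8210.
Photons absorbed: 0.8210 × 0.00111 = 9.113×10⁻⁴ mol.
Product: Φ × n_abs = 0.208 × 9.113×10⁻⁴ = 1.896×10⁻⁴ mol.
Mass: 1.896×10⁻⁴ × 356.5 = 0.06759 g = 68 mg.

68 mg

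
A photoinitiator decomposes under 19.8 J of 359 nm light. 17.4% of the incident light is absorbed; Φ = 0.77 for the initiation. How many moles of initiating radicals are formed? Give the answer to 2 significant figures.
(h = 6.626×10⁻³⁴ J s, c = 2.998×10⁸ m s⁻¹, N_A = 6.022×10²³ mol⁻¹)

8.0×10⁻⁶ mol

Photon energy at 359 nm: hc/λ = (6.626×10⁻³⁴)(2.998×10⁸)/(359×10⁻⁹) = 5.533×10⁻¹⁹ J.
Photons incident: 19.8 / 5.533×10⁻¹⁹ = 3.579×10¹⁹, i.e. 3.579×10¹⁹/6.022×10²³ = 5.943×10⁻⁵ mol.
Photons absorbed: 0.174 × 5.943×10⁻⁵ = 1.034×10⁻⁵ mol.
Product: Φ × n_abs = 0.77 × 1.034×10⁻⁵ = 7.962×10⁻⁶ mol.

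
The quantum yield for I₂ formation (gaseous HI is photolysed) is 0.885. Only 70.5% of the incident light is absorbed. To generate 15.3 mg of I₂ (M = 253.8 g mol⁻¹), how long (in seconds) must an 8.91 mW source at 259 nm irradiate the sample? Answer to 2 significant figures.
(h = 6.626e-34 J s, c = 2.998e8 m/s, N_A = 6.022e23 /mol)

t ≈ 5000 s

Product: 15.3 mg / 253.8 g mol⁻¹ = 6.028e-5 mol.
Photons that must be absorbed: 6.028e-5 / 0.885 = 6.811e-5 mol.
Incident photons needed: 6.811e-5 / 0.705 = 9.661e-5 mol.
Photon energy: hc/λ = 7.670e-19 J; per mole, 4.619e5 J mol⁻¹.
Energy required: 9.661e-5 × 4.619e5 = 44.62 J.
Time: 44.62 J / 0.00891 W = 5000 s.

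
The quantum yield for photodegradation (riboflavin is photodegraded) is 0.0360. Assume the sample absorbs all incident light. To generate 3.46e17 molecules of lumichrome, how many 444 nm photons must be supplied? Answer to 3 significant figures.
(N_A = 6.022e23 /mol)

9.61e18 photons

Product: 3.46e17 / 6.022e23 = 5.746e-7 mol.
Photons that must be absorbed: 5.746e-7 / 0.0360 = 1.596e-5 mol.
Photon count: 1.596e-5 × 6.022e23 = 9.61e18.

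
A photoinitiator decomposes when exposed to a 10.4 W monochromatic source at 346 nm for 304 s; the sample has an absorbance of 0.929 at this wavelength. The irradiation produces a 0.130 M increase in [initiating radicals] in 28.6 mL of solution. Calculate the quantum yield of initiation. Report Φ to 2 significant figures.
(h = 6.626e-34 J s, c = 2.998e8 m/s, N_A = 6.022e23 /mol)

Φ = 0.46

Product: (0.130 M)(0.0286 L) = 0.003718 mol.
Photon energy at 346 nm: hc/λ = (6.626e-34)(2.998e8)/(346e-9) = 5.741e-19 J.
Energy delivered: (10.4 W)(304 s) = 3162 J.
Photons incident: 3162 / 5.741e-19 = 5.508e21, i.e. 5.508e21/6.022e23 = 0.009146 mol.
Fraction absorbed: 1 − 10^(−0.929) = 0.8822.
Photons absorbed: 0.8822 × 0.009146 = 0.008069 mol.
Φ = 0.003718 mol / 0.008069 mol photons = 0.46.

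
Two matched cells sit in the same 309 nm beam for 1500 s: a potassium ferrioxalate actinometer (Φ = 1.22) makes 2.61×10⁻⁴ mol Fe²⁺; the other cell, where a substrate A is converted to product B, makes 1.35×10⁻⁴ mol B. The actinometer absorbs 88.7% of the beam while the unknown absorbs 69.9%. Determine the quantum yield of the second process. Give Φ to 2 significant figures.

Photons absorbed by the actinometer: 2.61×10⁻⁴ / 1.22 = 2.139×10⁻⁴ mol.
Incident flux: 2.139×10⁻⁴ / 0.887 = 2.411×10⁻⁴ einstein.
Absorbed by unknown: 0.699 × 2.411×10⁻⁴ = 1.685×10⁻⁴ mol.
Φ(unknown) = 1.35×10⁻⁴ / 1.685×10⁻⁴ = 0.80.

Φ = 0.80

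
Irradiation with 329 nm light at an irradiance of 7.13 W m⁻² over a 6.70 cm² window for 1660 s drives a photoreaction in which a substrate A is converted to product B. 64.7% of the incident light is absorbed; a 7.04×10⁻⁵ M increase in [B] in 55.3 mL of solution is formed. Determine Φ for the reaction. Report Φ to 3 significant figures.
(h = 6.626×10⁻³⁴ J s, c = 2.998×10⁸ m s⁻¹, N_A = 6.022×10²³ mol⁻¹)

Product: (7.04×10⁻⁵ M)(0.0553 L) = 3.893×10⁻⁶ mol.
Photon energy at 329 nm: hc/λ = (6.626×10⁻³⁴)(2.998×10⁸)/(329×10⁻⁹) = 6.038×10⁻¹⁹ J.
Energy delivered: (7.13 W m⁻²)(6.70×10⁻⁴ m²)(1660 s) = 7.930 J.
Photons incident: 7.930 / 6.038×10⁻¹⁹ = 1.313×10¹⁹, i.e. 1.313×10¹⁹/6.022×10²³ = 2.180×10⁻⁵ mol.
Photons absorbed: 0.647 × 2.180×10⁻⁵ = 1.410×10⁻⁵ mol.
Φ = 3.893×10⁻⁶ mol / 1.410×10⁻⁵ mol photons = 0.276.

Φ = 0.276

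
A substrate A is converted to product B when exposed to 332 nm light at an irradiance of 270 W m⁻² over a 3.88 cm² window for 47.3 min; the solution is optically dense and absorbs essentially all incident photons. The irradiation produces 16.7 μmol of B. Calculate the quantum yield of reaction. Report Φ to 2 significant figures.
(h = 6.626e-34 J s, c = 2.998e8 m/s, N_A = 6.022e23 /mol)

Φ = 0.020

Product: 16.7 μmol = 1.67e-5 mol.
Photon energy at 332 nm: hc/λ = (6.626e-34)(2.998e8)/(332e-9) = 5.983e-19 J.
Energy delivered: (270 W m⁻²)(3.88e-4 m²)(2838 s) = 297.3 J.
Photons incident: 297.3 / 5.983e-19 = 4.969e20, i.e. 4.969e20/6.022e23 = 8.251e-4 mol.
Φ = 1.67e-5 mol / 8.251e-4 mol photons = 0.020.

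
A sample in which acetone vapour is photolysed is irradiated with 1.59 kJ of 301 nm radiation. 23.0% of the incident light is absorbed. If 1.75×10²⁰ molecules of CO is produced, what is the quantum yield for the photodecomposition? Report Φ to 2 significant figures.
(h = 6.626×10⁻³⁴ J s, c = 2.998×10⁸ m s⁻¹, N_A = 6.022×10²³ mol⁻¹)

Φ = 0.32

Product: 1.75×10²⁰ / 6.022×10²³ = 2.906×10⁻⁴ mol.
Photon energy at 301 nm: hc/λ = (6.626×10⁻³⁴)(2.998×10⁸)/(301×10⁻⁹) = 6.600×10⁻¹⁹ J.
Incident energy: 1.59 kJ = 1590 J.
Photons incident: 1590 / 6.600×10⁻¹⁹ = 2.409×10²¹, i.e. 2.409×10²¹/6.022×10²³ = 0.004000 mol.
Photons absorbed: 0.230 × 0.004000 = 9.200×10⁻⁴ mol.
Φ = 2.906×10⁻⁴ mol / 9.200×10⁻⁴ mol photons = 0.32.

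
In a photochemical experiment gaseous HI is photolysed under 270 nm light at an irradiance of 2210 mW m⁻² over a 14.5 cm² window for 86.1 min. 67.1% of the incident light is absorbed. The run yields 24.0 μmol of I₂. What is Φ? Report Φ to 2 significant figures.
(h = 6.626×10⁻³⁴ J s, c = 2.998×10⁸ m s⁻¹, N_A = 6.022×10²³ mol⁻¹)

Φ = 0.96

Product: 24.0 μmol = 2.40×10⁻⁵ mol.
Photon energy at 270 nm: hc/λ = (6.626×10⁻³⁴)(2.998×10⁸)/(270×10⁻⁹) = 7.357×10⁻¹⁹ J.
Energy delivered: (2210 mW m⁻²)(14.5×10⁻⁴ m²)(5166 s) = 16.55 J.
Photons incident: 16.55 / 7.357×10⁻¹⁹ = 2.250×10¹⁹, i.e. 2.250×10¹⁹/6.022×10²³ = 3.736×10⁻⁵ mol.
Photons absorbed: 0.671 × 3.736×10⁻⁵ = 2.507×10⁻⁵ mol.
Φ = 2.40×10⁻⁵ mol / 2.507×10⁻⁵ mol photons = 0.96.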